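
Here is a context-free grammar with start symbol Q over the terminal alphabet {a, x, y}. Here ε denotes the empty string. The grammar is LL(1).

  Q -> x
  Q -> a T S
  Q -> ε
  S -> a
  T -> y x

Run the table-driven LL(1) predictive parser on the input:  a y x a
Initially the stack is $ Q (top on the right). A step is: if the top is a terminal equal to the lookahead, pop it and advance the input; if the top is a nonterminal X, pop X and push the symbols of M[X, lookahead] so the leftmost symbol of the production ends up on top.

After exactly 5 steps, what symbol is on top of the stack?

step 1: stack=$ Q  input=a y x a $  — expand Q -> a T S
step 2: stack=$ S T a  input=a y x a $  — match a
step 3: stack=$ S T  input=y x a $  — expand T -> y x
step 4: stack=$ S x y  input=y x a $  — match y
step 5: stack=$ S x  input=x a $  — match x
Stack after step 5: $ S (top = S).

S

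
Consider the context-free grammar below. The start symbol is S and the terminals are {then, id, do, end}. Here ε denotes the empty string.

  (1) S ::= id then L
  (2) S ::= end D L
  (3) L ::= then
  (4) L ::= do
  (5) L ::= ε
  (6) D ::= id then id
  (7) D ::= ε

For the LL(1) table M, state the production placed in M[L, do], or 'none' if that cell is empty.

FIRST(S) = {end, id}
FIRST(L) = {ε, do, then}
FIRST(D) = {ε, id}
FOLLOW(S) includes $ since S is the start symbol.
FOLLOW(S): S appears on no right-hand side. Thus FOLLOW(S) = {$}.
FOLLOW(L): in S::=id then L, the suffix after L is empty, so FOLLOW(L) ⊇ FOLLOW(S) = {$}; in S::=end D L, the suffix after L is empty, so FOLLOW(L) ⊇ FOLLOW(S) = {$}. Thus FOLLOW(L) = {$}.
For L ::= then: FIRST(then) = {then}, so it goes in M[L, t] for t ∈ {then}.
For L ::= do: FIRST(do) = {do}, so it goes in M[L, t] for t ∈ {do}.
For L ::= ε: FIRST(ε) = {ε}, so it goes in M[L, t] for t ∈ {}; since ε ∈ FIRST, also for every t ∈ FOLLOW(L) = {$}.

L ::= do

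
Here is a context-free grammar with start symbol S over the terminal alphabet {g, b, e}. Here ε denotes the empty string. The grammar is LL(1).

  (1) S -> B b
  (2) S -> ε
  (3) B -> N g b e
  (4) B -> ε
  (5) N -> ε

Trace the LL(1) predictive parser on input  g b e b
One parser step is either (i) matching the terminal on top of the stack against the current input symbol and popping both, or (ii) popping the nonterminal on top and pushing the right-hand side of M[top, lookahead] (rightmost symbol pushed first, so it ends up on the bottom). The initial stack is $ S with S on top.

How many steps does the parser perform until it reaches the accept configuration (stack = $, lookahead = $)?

7

step 1: stack=$ S  input=g b e b $  — expand S -> B b
step 2: stack=$ b B  input=g b e b $  — expand B -> N g b e
step 3: stack=$ b e b g N  input=g b e b $  — expand N -> ε
step 4: stack=$ b e b g  input=g b e b $  — match g
step 5: stack=$ b e b  input=b e b $  — match b
step 6: stack=$ b e  input=e b $  — match e
step 7: stack=$ b  input=b $  — match b
Accept reached after 7 steps.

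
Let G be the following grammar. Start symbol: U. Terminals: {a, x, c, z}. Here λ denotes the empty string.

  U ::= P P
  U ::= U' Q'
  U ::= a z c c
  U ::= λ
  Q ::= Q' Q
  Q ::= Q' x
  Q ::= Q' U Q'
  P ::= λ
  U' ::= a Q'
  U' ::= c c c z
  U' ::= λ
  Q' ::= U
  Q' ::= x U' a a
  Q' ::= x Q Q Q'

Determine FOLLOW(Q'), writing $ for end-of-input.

FIRST(P) = {λ}
FIRST(U') = {λ, a, c}
FIRST(U) = {λ, a, c, x}  (via P P, U' Q')
FIRST(Q') = {λ, a, c, x}  (via U)
FIRST(Q) = {λ, a, c, x}  (via Q' Q, Q' x, Q' U Q')
FOLLOW(U) includes $ since U is the start symbol.
FOLLOW(U): in Q::=Q' U Q', U is followed by Q' with FIRST {λ, a, c, x}; in Q::=Q' U Q', the suffix after U is nullable, so FOLLOW(U) ⊇ FOLLOW(Q) = {$, a, c, x}; in Q'::=U, the suffix after U is empty, so FOLLOW(U) ⊇ FOLLOW(Q') = {$, a, c, x}. Thus FOLLOW(U) = {$, a, c, x}.
FOLLOW(P): in U::=P P (occurrence 1), P is followed by P with FIRST {λ}; in U::=P P (occurrence 1), the suffix after P is nullable, so FOLLOW(P) ⊇ FOLLOW(U) = {$, a, c, x}; in U::=P P (occurrence 2), the suffix after P is empty, so FOLLOW(P) ⊇ FOLLOW(U) = {$, a, c, x}. Thus FOLLOW(P) = {$, a, c, x}.
FOLLOW(U'): in U::=U' Q', U' is followed by Q' with FIRST {λ, a, c, x}; in U::=U' Q', the suffix after U' is nullable, so FOLLOW(U') ⊇ FOLLOW(U) = {$, a, c, x}; in Q'::=x U' a a, U' is followed by a a with FIRST {a}. Thus FOLLOW(U') = {$, a, c, x}.
FOLLOW(Q): in Q::=Q' Q, the suffix after Q is empty (adds nothing new); in Q'::=x Q Q Q' (occurrence 1), Q is followed by Q Q' with FIRST {λ, a, c, x}; in Q'::=x Q Q Q' (occurrence 1), the suffix after Q is nullable, so FOLLOW(Q) ⊇ FOLLOW(Q') = {$, a, c, x}; in Q'::=x Q Q Q' (occurrence 2), Q is followed by Q' with FIRST {λ, a, c, x}; in Q'::=x Q Q Q' (occurrence 2), the suffix after Q is nullable, so FOLLOW(Q) ⊇ FOLLOW(Q') = {$, a, c, x}. Thus FOLLOW(Q) = {$, a, c, x}.
FOLLOW(Q'): in U::=U' Q', the suffix after Q' is empty, so FOLLOW(Q') ⊇ FOLLOW(U) = {$, a, c, x}; in Q::=Q' Q, Q' is followed by Q with FIRST {λ, a, c, x}; in Q::=Q' Q, the suffix after Q' is nullable, so FOLLOW(Q') ⊇ FOLLOW(Q) = {$, a, c, x}; in Q::=Q' x, Q' is followed by x with FIRST {x}; in Q::=Q' U Q' (occurrence 1), Q' is followed by U Q' with FIRST {λ, a, c, x}; in Q::=Q' U Q' (occurrence 1), the suffix after Q' is nullable, so FOLLOW(Q') ⊇ FOLLOW(Q) = {$, a, c, x}; in Q::=Q' U Q' (occurrence 2), the suffix after Q' is empty, so FOLLOW(Q') ⊇ FOLLOW(Q) = {$, a, c, x}; in U'::=a Q', the suffix after Q' is empty, so FOLLOW(Q') ⊇ FOLLOW(U') = {$, a, c, x}; in Q'::=x Q Q Q', the suffix after Q' is empty (adds nothing new). Thus FOLLOW(Q') = {$, a, c, x}.

{$, a, c, x}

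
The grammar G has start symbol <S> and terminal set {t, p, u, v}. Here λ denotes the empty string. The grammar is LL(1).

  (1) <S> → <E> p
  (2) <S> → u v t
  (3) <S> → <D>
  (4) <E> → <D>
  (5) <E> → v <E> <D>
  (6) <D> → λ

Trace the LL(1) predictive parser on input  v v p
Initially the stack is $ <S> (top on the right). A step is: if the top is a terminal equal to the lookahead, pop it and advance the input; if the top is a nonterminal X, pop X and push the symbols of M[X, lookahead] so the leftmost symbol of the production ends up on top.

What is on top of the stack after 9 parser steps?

p

step 1: stack=$ <S>  input=v v p $  — expand <S> → <E> p
step 2: stack=$ p <E>  input=v v p $  — expand <E> → v <E> <D>
step 3: stack=$ p <D> <E> v  input=v v p $  — match v
step 4: stack=$ p <D> <E>  input=v p $  — expand <E> → v <E> <D>
step 5: stack=$ p <D> <D> <E> v  input=v p $  — match v
step 6: stack=$ p <D> <D> <E>  input=p $  — expand <E> → <D>
step 7: stack=$ p <D> <D> <D>  input=p $  — expand <D> → λ
step 8: stack=$ p <D> <D>  input=p $  — expand <D> → λ
step 9: stack=$ p <D>  input=p $  — expand <D> → λ
Stack after step 9: $ p (top = p).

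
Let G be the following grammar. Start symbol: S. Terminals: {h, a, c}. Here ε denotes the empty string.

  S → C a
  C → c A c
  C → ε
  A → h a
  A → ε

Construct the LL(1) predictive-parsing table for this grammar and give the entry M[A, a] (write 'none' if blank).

none

FIRST(C): from C→c A c we get {c}; from C→ε we get {ε}. So FIRST(C) = {ε, c}.
FIRST(A): from A→h a we get {h}; from A→ε we get {ε}. So FIRST(A) = {ε, h}.
FIRST(S): from S→C a we get {a, c}. So FIRST(S) = {a, c}.
FOLLOW(S) includes $ since S is the start symbol.
FOLLOW(A): in C→c A c, A is followed by c with FIRST {c}. Thus FOLLOW(A) = {c}.
For A → h a: FIRST(h a) = {h}, so it goes in M[A, t] for t ∈ {h}.
For A → ε: FIRST(ε) = {ε}, so it goes in M[A, t] for t ∈ {}; since ε ∈ FIRST, also for every t ∈ FOLLOW(A) = {c}.
None of these place a production in M[A, a].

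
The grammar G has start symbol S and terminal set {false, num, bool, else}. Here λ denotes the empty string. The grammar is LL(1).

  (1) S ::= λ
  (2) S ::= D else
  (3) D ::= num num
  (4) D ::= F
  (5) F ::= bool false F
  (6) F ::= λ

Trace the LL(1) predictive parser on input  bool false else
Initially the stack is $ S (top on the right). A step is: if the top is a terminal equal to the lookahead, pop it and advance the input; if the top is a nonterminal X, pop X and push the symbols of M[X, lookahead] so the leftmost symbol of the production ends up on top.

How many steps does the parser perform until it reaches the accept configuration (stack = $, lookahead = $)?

7

     Stack                Input              Action
  1  $ S                  bool false else $  expand S ::= D else
  2  $ else D             bool false else $  expand D ::= F
  3  $ else F             bool false else $  expand F ::= bool false F
  4  $ else F false bool  bool false else $  match bool
  5  $ else F false       false else $       match false
  6  $ else F             else $             expand F ::= λ
  7  $ else               else $             match else
Accept reached after 7 steps.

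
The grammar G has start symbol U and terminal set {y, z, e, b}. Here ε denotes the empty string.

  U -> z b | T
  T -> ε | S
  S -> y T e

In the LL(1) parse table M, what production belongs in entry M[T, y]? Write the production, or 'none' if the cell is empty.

FIRST(S): from S->y T e we get {y}. So FIRST(S) = {y}.
FIRST(T): from T->ε we get {ε}; from T->S we get {y}. So FIRST(T) = {ε, y}.
FIRST(U): from U->z b we get {z}; from U->T we get {ε, y}. So FIRST(U) = {ε, y, z}.
FOLLOW(U) includes $ since U is the start symbol.
FOLLOW(U): U appears on no right-hand side. Thus FOLLOW(U) = {$}.
FOLLOW(T): in U->T, the suffix after T is empty, so FOLLOW(T) ⊇ FOLLOW(U) = {$}; in S->y T e, T is followed by e with FIRST {e}. Thus FOLLOW(T) = {$, e}.
For T -> ε: FIRST(ε) = {ε}, so it goes in M[T, t] for t ∈ {}; since ε ∈ FIRST, also for every t ∈ FOLLOW(T) = {$, e}.
For T -> S: FIRST(S) = {y}, so it goes in M[T, t] for t ∈ {y}.

T -> S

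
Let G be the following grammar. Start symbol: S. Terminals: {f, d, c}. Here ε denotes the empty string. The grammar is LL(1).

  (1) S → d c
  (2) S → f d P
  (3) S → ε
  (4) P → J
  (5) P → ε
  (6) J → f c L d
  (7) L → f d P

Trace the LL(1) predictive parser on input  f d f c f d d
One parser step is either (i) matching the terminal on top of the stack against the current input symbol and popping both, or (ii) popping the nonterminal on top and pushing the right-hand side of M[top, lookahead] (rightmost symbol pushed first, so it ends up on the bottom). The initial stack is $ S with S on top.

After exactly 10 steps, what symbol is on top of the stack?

P

      Stack      Input            Action
   1  $ S        f d f c f d d $  expand S → f d P
   2  $ P d f    f d f c f d d $  match f
   3  $ P d      d f c f d d $    match d
   4  $ P        f c f d d $      expand P → J
   5  $ J        f c f d d $      expand J → f c L d
   6  $ d L c f  f c f d d $      match f
   7  $ d L c    c f d d $        match c
   8  $ d L      f d d $          expand L → f d P
   9  $ d P d f  f d d $          match f
  10  $ d P d    d d $            match d
Stack after step 10: $ d P (top = P).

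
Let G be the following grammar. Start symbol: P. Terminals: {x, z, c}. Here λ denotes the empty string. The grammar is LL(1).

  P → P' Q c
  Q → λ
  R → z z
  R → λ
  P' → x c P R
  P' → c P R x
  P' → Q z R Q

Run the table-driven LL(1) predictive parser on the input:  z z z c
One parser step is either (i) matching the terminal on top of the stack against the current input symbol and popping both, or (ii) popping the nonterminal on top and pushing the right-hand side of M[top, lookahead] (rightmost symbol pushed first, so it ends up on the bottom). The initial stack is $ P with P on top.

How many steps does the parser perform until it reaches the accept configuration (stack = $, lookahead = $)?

10

step 1: stack=$ P  input=z z z c $  — expand P → P' Q c
step 2: stack=$ c Q P'  input=z z z c $  — expand P' → Q z R Q
step 3: stack=$ c Q Q R z Q  input=z z z c $  — expand Q → λ
step 4: stack=$ c Q Q R z  input=z z z c $  — match z
step 5: stack=$ c Q Q R  input=z z c $  — expand R → z z
step 6: stack=$ c Q Q z z  input=z z c $  — match z
step 7: stack=$ c Q Q z  input=z c $  — match z
step 8: stack=$ c Q Q  input=c $  — expand Q → λ
step 9: stack=$ c Q  input=c $  — expand Q → λ
step 10: stack=$ c  input=c $  — match c
Accept reached after 10 steps.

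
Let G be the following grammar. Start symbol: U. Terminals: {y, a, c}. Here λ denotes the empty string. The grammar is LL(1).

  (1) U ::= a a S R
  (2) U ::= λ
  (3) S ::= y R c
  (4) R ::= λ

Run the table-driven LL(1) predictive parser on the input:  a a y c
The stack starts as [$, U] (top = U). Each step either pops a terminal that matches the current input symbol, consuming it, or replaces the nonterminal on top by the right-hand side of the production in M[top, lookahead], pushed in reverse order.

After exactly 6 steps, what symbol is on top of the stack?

     Stack      Input      Action
  1  $ U        a a y c $  expand U ::= a a S R
  2  $ R S a a  a a y c $  match a
  3  $ R S a    a y c $    match a
  4  $ R S      y c $      expand S ::= y R c
  5  $ R c R y  y c $      match y
  6  $ R c R    c $        expand R ::= λ
Stack after step 6: $ R c (top = c).

c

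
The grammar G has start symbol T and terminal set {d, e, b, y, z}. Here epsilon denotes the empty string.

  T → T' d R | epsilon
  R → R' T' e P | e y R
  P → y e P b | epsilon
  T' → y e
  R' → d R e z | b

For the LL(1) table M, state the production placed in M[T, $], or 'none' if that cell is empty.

T → epsilon

FIRST(P) = {epsilon, y}
FIRST(T') = {y}
FIRST(R') = {b, d}
FIRST(T) = {epsilon, y}  (via T' d R)
FIRST(R) = {b, d, e}  (via R' T' e P)
FOLLOW(T) includes $ since T is the start symbol.
FOLLOW(T): T appears on no right-hand side. Thus FOLLOW(T) = {$}.
For T → T' d R: FIRST(T' d R) = {y}, so it goes in M[T, t] for t ∈ {y}.
For T → epsilon: FIRST(epsilon) = {epsilon}, so it goes in M[T, t] for t ∈ {}; since epsilon ∈ FIRST, also for every t ∈ FOLLOW(T) = {$}.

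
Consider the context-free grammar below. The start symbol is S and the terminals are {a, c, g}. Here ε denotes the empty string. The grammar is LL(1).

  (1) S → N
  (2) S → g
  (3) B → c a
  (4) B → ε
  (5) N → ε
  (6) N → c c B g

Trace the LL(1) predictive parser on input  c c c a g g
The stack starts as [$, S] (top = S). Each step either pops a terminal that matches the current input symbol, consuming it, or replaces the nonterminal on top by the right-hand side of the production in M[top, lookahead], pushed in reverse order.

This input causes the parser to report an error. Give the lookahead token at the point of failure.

g

     Stack      Input          Action
  1  $ S        c c c a g g $  expand S → N
  2  $ N        c c c a g g $  expand N → c c B g
  3  $ g B c c  c c c a g g $  match c
  4  $ g B c    c c a g g $    match c
  5  $ g B      c a g g $      expand B → c a
  6  $ g a c    c a g g $      match c
  7  $ g a      a g g $        match a
  8  $ g        g g $          match g
  9  $          g $            error: stack empty but input remains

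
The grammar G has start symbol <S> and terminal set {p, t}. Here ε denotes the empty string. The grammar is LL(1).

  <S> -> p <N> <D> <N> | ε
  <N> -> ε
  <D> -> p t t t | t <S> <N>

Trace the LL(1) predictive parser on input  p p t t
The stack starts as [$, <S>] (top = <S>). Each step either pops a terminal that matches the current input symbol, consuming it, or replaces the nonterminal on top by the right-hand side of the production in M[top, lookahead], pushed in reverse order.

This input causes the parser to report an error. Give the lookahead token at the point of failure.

$

step 1: stack=$ <S>  input=p p t t $  — expand <S> -> p <N> <D> <N>
step 2: stack=$ <N> <D> <N> p  input=p p t t $  — match p
step 3: stack=$ <N> <D> <N>  input=p t t $  — expand <N> -> ε
step 4: stack=$ <N> <D>  input=p t t $  — expand <D> -> p t t t
step 5: stack=$ <N> t t t p  input=p t t $  — match p
step 6: stack=$ <N> t t t  input=t t $  — match t
step 7: stack=$ <N> t t  input=t $  — match t
step 8: stack=$ <N> t  input=$  — error: top is terminal t but lookahead is $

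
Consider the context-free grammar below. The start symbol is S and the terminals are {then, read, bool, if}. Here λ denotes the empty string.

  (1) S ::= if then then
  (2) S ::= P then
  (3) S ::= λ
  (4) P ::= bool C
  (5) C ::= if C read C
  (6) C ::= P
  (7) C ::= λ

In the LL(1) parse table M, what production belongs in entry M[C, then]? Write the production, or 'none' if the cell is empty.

C ::= λ

FIRST(P): from P::=bool C we get {bool}. So FIRST(P) = {bool}.
FIRST(S): from S::=if then then we get {if}; from S::=P then we get {bool}; from S::=λ we get {λ}. So FIRST(S) = {λ, bool, if}.
FIRST(C): from C::=if C read C we get {if}; from C::=P we get {bool}; from C::=λ we get {λ}. So FIRST(C) = {λ, bool, if}.
FOLLOW(S) includes $ since S is the start symbol.
FOLLOW(P): in S::=P then, P is followed by then with FIRST {then}; in C::=P, the suffix after P is empty, so FOLLOW(P) ⊇ FOLLOW(C) = {read, then}. Thus FOLLOW(P) = {read, then}.
FOLLOW(C): in P::=bool C, the suffix after C is empty, so FOLLOW(C) ⊇ FOLLOW(P) = {read, then}; in C::=if C read C (occurrence 1), C is followed by read C with FIRST {read}; in C::=if C read C (occurrence 2), the suffix after C is empty (adds nothing new). Thus FOLLOW(C) = {read, then}.
For C ::= if C read C: FIRST(if C read C) = {if}, so it goes in M[C, t] for t ∈ {if}.
For C ::= P: FIRST(P) = {bool}, so it goes in M[C, t] for t ∈ {bool}.
For C ::= λ: FIRST(λ) = {λ}, so it goes in M[C, t] for t ∈ {}; since λ ∈ FIRST, also for every t ∈ FOLLOW(C) = {read, then}.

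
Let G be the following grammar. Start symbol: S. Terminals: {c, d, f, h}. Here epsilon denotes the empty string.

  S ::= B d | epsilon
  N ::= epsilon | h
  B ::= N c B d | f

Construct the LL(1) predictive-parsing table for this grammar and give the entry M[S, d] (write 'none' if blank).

FIRST(N) = {epsilon, h}
FIRST(B) = {c, f, h}  (via N c B d)
FIRST(S) = {epsilon, c, f, h}  (via B d)
FOLLOW(S) includes $ since S is the start symbol.
FOLLOW(S): S appears on no right-hand side. Thus FOLLOW(S) = {$}.
For S ::= B d: FIRST(B d) = {c, f, h}, so it goes in M[S, t] for t ∈ {c, f, h}.
For S ::= epsilon: FIRST(epsilon) = {epsilon}, so it goes in M[S, t] for t ∈ {}; since epsilon ∈ FIRST, also for every t ∈ FOLLOW(S) = {$}.
None of these place a production in M[S, d].

none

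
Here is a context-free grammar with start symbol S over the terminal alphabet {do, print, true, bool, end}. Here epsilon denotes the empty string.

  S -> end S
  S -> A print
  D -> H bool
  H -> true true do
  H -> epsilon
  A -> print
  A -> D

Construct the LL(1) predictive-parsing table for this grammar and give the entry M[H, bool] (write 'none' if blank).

H -> epsilon

FIRST(H) = {epsilon, true}
FIRST(D) = {bool, true}  (via H bool)
FIRST(A) = {bool, print, true}  (via D)
FIRST(S) = {bool, end, print, true}  (via A print)
FOLLOW(S) includes $ since S is the start symbol.
FOLLOW(H): in D->H bool, H is followed by bool with FIRST {bool}. Thus FOLLOW(H) = {bool}.
For H -> true true do: FIRST(true true do) = {true}, so it goes in M[H, t] for t ∈ {true}.
For H -> epsilon: FIRST(epsilon) = {epsilon}, so it goes in M[H, t] for t ∈ {}; since epsilon ∈ FIRST, also for every t ∈ FOLLOW(H) = {bool}.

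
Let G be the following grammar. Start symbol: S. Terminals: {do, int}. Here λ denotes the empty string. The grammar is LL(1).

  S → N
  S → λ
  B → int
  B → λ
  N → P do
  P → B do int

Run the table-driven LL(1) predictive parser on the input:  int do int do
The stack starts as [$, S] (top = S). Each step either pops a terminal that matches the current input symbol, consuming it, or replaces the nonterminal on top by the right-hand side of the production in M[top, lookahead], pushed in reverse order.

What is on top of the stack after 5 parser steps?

do

     Stack            Input            Action
  1  $ S              int do int do $  expand S → N
  2  $ N              int do int do $  expand N → P do
  3  $ do P           int do int do $  expand P → B do int
  4  $ do int do B    int do int do $  expand B → int
  5  $ do int do int  int do int do $  match int
Stack after step 5: $ do int do (top = do).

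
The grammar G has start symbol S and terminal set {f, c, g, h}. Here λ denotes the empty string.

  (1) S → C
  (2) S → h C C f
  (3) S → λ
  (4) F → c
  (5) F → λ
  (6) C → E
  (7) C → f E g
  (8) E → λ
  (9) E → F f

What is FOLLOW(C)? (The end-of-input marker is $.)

FIRST(F): from F→c we get {c}; from F→λ we get {λ}. So FIRST(F) = {λ, c}.
FIRST(E): from E→λ we get {λ}; from E→F f we get {c, f}. So FIRST(E) = {λ, c, f}.
FIRST(C): from C→E we get {λ, c, f}; from C→f E g we get {f}. So FIRST(C) = {λ, c, f}.
FIRST(S): from S→C we get {λ, c, f}; from S→h C C f we get {h}; from S→λ we get {λ}. So FIRST(S) = {λ, c, f, h}.
FOLLOW(S) includes $ since S is the start symbol.
FOLLOW(S): S appears on no right-hand side. Thus FOLLOW(S) = {$}.
FOLLOW(F): in E→F f, F is followed by f with FIRST {f}. Thus FOLLOW(F) = {f}.
FOLLOW(C): in S→C, the suffix after C is empty, so FOLLOW(C) ⊇ FOLLOW(S) = {$}; in S→h C C f (occurrence 1), C is followed by C f with FIRST {c, f}; in S→h C C f (occurrence 2), C is followed by f with FIRST {f}. Thus FOLLOW(C) = {$, c, f}.
FOLLOW(E): in C→E, the suffix after E is empty, so FOLLOW(E) ⊇ FOLLOW(C) = {$, c, f}; in C→f E g, E is followed by g with FIRST {g}. Thus FOLLOW(E) = {$, c, f, g}.

{$, c, f}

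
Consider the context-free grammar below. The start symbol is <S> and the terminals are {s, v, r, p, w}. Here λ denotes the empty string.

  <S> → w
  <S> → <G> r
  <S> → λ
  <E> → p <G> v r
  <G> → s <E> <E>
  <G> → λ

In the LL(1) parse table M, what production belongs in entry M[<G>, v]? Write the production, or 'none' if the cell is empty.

FIRST(<E>): from <E>→p <G> v r we get {p}. So FIRST(<E>) = {p}.
FIRST(<G>): from <G>→s <E> <E> we get {s}; from <G>→λ we get {λ}. So FIRST(<G>) = {λ, s}.
FIRST(<S>): from <S>→w we get {w}; from <S>→<G> r we get {r, s}; from <S>→λ we get {λ}. So FIRST(<S>) = {λ, r, s, w}.
FOLLOW(<S>) includes $ since <S> is the start symbol.
FOLLOW(<G>): in <S>→<G> r, <G> is followed by r with FIRST {r}; in <E>→p <G> v r, <G> is followed by v r with FIRST {v}. Thus FOLLOW(<G>) = {r, v}.
For <G> → s <E> <E>: FIRST(s <E> <E>) = {s}, so it goes in M[<G>, t] for t ∈ {s}.
For <G> → λ: FIRST(λ) = {λ}, so it goes in M[<G>, t] for t ∈ {}; since λ ∈ FIRST, also for every t ∈ FOLLOW(<G>) = {r, v}.

<G> → λ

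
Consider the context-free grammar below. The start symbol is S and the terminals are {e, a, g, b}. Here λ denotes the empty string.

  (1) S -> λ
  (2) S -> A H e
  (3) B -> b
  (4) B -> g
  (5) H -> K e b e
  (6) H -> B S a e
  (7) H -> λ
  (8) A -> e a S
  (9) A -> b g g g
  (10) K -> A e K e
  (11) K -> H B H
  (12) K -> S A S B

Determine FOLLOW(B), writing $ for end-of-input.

{a, b, e, g}

FIRST(B): from B->b we get {b}; from B->g we get {g}. So FIRST(B) = {b, g}.
FIRST(A): from A->e a S we get {e}; from A->b g g g we get {b}. So FIRST(A) = {b, e}.
FIRST(S): from S->λ we get {λ}; from S->A H e we get {b, e}. So FIRST(S) = {λ, b, e}.
FIRST(H): from H->K e b e we get {b, e, g}; from H->B S a e we get {b, g}; from H->λ we get {λ}. So FIRST(H) = {λ, b, e, g}.
FIRST(K): from K->A e K e we get {b, e}; from K->H B H we get {b, e, g}; from K->S A S B we get {b, e}. So FIRST(K) = {b, e, g}.
FOLLOW(S) includes $ since S is the start symbol.
FOLLOW(A): in S->A H e, A is followed by H e with FIRST {b, e, g}; in K->A e K e, A is followed by e K e with FIRST {e}; in K->S A S B, A is followed by S B with FIRST {b, e, g}. Thus FOLLOW(A) = {b, e, g}.
FOLLOW(S): in H->B S a e, S is followed by a e with FIRST {a}; in A->e a S, the suffix after S is empty, so FOLLOW(S) ⊇ FOLLOW(A) = {b, e, g}; in K->S A S B (occurrence 1), S is followed by A S B with FIRST {b, e}; in K->S A S B (occurrence 2), S is followed by B with FIRST {b, g}. Thus FOLLOW(S) = {$, a, b, e, g}.
FOLLOW(K): in H->K e b e, K is followed by e b e with FIRST {e}; in K->A e K e, K is followed by e with FIRST {e}. Thus FOLLOW(K) = {e}.
FOLLOW(B): in H->B S a e, B is followed by S a e with FIRST {a, b, e}; in K->H B H, B is followed by H with FIRST {λ, b, e, g}; in K->H B H, the suffix after B is nullable, so FOLLOW(B) ⊇ FOLLOW(K) = {e}; in K->S A S B, the suffix after B is empty, so FOLLOW(B) ⊇ FOLLOW(K) = {e}. Thus FOLLOW(B) = {a, b, e, g}.
FOLLOW(H): in S->A H e, H is followed by e with FIRST {e}; in K->H B H (occurrence 1), H is followed by B H with FIRST {b, g}; in K->H B H (occurrence 2), the suffix after H is empty, so FOLLOW(H) ⊇ FOLLOW(K) = {e}. Thus FOLLOW(H) = {b, e, g}.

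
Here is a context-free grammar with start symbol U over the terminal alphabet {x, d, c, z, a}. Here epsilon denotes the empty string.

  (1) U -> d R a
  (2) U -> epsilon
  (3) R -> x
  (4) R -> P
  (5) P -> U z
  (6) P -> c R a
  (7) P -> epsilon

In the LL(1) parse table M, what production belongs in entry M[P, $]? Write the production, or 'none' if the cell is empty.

none

FIRST(U): from U->d R a we get {d}; from U->epsilon we get {epsilon}. So FIRST(U) = {epsilon, d}.
FIRST(P): from P->U z we get {d, z}; from P->c R a we get {c}; from P->epsilon we get {epsilon}. So FIRST(P) = {epsilon, c, d, z}.
FIRST(R): from R->x we get {x}; from R->P we get {epsilon, c, d, z}. So FIRST(R) = {epsilon, c, d, x, z}.
FOLLOW(U) includes $ since U is the start symbol.
FOLLOW(R): in U->d R a, R is followed by a with FIRST {a}; in P->c R a, R is followed by a with FIRST {a}. Thus FOLLOW(R) = {a}.
FOLLOW(P): in R->P, the suffix after P is empty, so FOLLOW(P) ⊇ FOLLOW(R) = {a}. Thus FOLLOW(P) = {a}.
For P -> U z: FIRST(U z) = {d, z}, so it goes in M[P, t] for t ∈ {d, z}.
For P -> c R a: FIRST(c R a) = {c}, so it goes in M[P, t] for t ∈ {c}.
For P -> epsilon: FIRST(epsilon) = {epsilon}, so it goes in M[P, t] for t ∈ {}; since epsilon ∈ FIRST, also for every t ∈ FOLLOW(P) = {a}.
None of these place a production in M[P, $].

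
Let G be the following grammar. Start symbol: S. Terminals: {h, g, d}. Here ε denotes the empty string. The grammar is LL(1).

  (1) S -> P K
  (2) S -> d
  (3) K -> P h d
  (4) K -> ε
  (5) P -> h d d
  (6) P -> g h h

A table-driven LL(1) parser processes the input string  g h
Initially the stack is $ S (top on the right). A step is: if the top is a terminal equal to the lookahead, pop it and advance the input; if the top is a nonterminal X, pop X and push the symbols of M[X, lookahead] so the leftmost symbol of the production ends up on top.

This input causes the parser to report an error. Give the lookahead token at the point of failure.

     Stack      Input  Action
  1  $ S        g h $  expand S -> P K
  2  $ K P      g h $  expand P -> g h h
  3  $ K h h g  g h $  match g
  4  $ K h h    h $    match h
  5  $ K h      $      error: top is terminal h but lookahead is $

$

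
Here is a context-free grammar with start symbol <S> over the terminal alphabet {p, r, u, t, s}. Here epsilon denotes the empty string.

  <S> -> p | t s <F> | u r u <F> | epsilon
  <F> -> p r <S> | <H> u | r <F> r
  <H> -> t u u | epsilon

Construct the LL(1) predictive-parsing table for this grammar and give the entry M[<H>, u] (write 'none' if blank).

FIRST(<S>): from <S>->p we get {p}; from <S>->t s <F> we get {t}; from <S>->u r u <F> we get {u}; from <S>->epsilon we get {epsilon}. So FIRST(<S>) = {epsilon, p, t, u}.
FIRST(<H>): from <H>->t u u we get {t}; from <H>->epsilon we get {epsilon}. So FIRST(<H>) = {epsilon, t}.
FIRST(<F>): from <F>->p r <S> we get {p}; from <F>-><H> u we get {t, u}; from <F>->r <F> r we get {r}. So FIRST(<F>) = {p, r, t, u}.
FOLLOW(<S>) includes $ since <S> is the start symbol.
FOLLOW(<H>): in <F>-><H> u, <H> is followed by u with FIRST {u}. Thus FOLLOW(<H>) = {u}.
For <H> -> t u u: FIRST(t u u) = {t}, so it goes in M[<H>, t] for t ∈ {t}.
For <H> -> epsilon: FIRST(epsilon) = {epsilon}, so it goes in M[<H>, t] for t ∈ {}; since epsilon ∈ FIRST, also for every t ∈ FOLLOW(<H>) = {u}.

<H> -> epsilon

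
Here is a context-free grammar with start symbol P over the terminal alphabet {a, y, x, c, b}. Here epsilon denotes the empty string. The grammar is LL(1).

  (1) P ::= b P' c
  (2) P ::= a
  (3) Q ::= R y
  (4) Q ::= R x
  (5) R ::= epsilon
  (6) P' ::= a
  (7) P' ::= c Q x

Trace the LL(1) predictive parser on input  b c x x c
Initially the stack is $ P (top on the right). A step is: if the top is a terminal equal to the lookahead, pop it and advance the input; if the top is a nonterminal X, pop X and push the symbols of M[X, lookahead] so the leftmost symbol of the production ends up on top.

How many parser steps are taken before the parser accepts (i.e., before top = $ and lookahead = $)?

9

step 1: stack=$ P  input=b c x x c $  — expand P ::= b P' c
step 2: stack=$ c P' b  input=b c x x c $  — match b
step 3: stack=$ c P'  input=c x x c $  — expand P' ::= c Q x
step 4: stack=$ c x Q c  input=c x x c $  — match c
step 5: stack=$ c x Q  input=x x c $  — expand Q ::= R x
step 6: stack=$ c x x R  input=x x c $  — expand R ::= epsilon
step 7: stack=$ c x x  input=x x c $  — match x
step 8: stack=$ c x  input=x c $  — match x
step 9: stack=$ c  input=c $  — match c
Accept reached after 9 steps.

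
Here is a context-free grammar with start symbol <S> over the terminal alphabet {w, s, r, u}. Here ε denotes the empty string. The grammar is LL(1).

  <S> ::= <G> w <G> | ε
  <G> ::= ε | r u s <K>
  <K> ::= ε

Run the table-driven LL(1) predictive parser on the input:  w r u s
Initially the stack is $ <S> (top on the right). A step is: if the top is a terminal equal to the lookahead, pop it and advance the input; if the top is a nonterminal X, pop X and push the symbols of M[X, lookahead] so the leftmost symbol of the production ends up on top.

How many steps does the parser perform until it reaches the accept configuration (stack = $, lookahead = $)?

8

step 1: stack=$ <S>  input=w r u s $  — expand <S> ::= <G> w <G>
step 2: stack=$ <G> w <G>  input=w r u s $  — expand <G> ::= ε
step 3: stack=$ <G> w  input=w r u s $  — match w
step 4: stack=$ <G>  input=r u s $  — expand <G> ::= r u s <K>
step 5: stack=$ <K> s u r  input=r u s $  — match r
step 6: stack=$ <K> s u  input=u s $  — match u
step 7: stack=$ <K> s  input=s $  — match s
step 8: stack=$ <K>  input=$  — expand <K> ::= ε
Accept reached after 8 steps.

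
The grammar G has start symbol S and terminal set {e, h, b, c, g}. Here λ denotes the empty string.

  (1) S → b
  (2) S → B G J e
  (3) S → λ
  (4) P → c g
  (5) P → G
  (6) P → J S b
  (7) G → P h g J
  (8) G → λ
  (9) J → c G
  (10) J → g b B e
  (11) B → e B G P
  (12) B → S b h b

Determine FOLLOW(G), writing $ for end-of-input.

{b, c, e, g, h}

FIRST(J) = {c, g}
FIRST(S) = {λ, b, e}  (via B G J e)
FIRST(B) = {b, e}  (via S b h b)
FIRST(P) = {λ, c, g, h}  (via G, J S b)
FIRST(G) = {λ, c, g, h}  (via P h g J)
FOLLOW(S) includes $ since S is the start symbol.
FOLLOW(S): in P→J S b, S is followed by b with FIRST {b}; in B→S b h b, S is followed by b h b with FIRST {b}. Thus FOLLOW(S) = {$, b}.
FOLLOW(B): in S→B G J e, B is followed by G J e with FIRST {c, g, h}; in J→g b B e, B is followed by e with FIRST {e}; in B→e B G P, B is followed by G P with FIRST {λ, c, g, h}; in B→e B G P, the suffix after B is nullable (adds nothing new). Thus FOLLOW(B) = {c, e, g, h}.
FOLLOW(P): in G→P h g J, P is followed by h g J with FIRST {h}; in B→e B G P, the suffix after P is empty, so FOLLOW(P) ⊇ FOLLOW(B) = {c, e, g, h}. Thus FOLLOW(P) = {c, e, g, h}.
FOLLOW(G): in S→B G J e, G is followed by J e with FIRST {c, g}; in P→G, the suffix after G is empty, so FOLLOW(G) ⊇ FOLLOW(P) = {c, e, g, h}; in J→c G, the suffix after G is empty, so FOLLOW(G) ⊇ FOLLOW(J) = {b, c, e, g, h}; in B→e B G P, G is followed by P with FIRST {λ, c, g, h}; in B→e B G P, the suffix after G is nullable, so FOLLOW(G) ⊇ FOLLOW(B) = {c, e, g, h}. Thus FOLLOW(G) = {b, c, e, g, h}.
FOLLOW(J): in S→B G J e, J is followed by e with FIRST {e}; in P→J S b, J is followed by S b with FIRST {b, e}; in G→P h g J, the suffix after J is empty, so FOLLOW(J) ⊇ FOLLOW(G) = {b, c, e, g, h}. Thus FOLLOW(J) = {b, c, e, g, h}.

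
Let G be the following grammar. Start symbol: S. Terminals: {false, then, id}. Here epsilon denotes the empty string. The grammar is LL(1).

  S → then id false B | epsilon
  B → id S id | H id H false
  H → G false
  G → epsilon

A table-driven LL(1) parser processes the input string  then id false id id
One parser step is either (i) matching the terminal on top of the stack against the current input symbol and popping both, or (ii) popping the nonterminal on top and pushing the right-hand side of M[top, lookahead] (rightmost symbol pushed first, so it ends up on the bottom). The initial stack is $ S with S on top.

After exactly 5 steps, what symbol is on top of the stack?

     Stack              Input                  Action
  1  $ S                then id false id id $  expand S → then id false B
  2  $ B false id then  then id false id id $  match then
  3  $ B false id       id false id id $       match id
  4  $ B false          false id id $          match false
  5  $ B                id id $                expand B → id S id
Stack after step 5: $ id S id (top = id).

id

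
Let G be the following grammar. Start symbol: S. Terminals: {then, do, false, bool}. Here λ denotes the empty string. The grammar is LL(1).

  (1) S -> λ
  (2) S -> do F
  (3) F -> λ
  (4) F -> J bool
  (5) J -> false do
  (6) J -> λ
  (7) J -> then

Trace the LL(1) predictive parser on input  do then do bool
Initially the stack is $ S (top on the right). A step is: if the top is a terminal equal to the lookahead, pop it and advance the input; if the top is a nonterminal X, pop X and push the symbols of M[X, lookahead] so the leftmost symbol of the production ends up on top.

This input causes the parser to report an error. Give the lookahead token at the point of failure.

step 1: stack=$ S  input=do then do bool $  — expand S -> do F
step 2: stack=$ F do  input=do then do bool $  — match do
step 3: stack=$ F  input=then do bool $  — expand F -> J bool
step 4: stack=$ bool J  input=then do bool $  — expand J -> then
step 5: stack=$ bool then  input=then do bool $  — match then
step 6: stack=$ bool  input=do bool $  — error: top is terminal bool but lookahead is do

do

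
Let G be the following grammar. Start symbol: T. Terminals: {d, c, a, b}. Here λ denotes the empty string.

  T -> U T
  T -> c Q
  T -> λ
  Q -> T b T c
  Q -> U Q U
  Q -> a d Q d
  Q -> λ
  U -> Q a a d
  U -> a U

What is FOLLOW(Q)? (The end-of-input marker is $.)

{$, a, b, c, d}

FIRST(T): from T->U T we get {a, b, c}; from T->c Q we get {c}; from T->λ we get {λ}. So FIRST(T) = {λ, a, b, c}.
FIRST(Q): from Q->T b T c we get {a, b, c}; from Q->U Q U we get {a, b, c}; from Q->a d Q d we get {a}; from Q->λ we get {λ}. So FIRST(Q) = {λ, a, b, c}.
FIRST(U): from U->Q a a d we get {a, b, c}; from U->a U we get {a}. So FIRST(U) = {a, b, c}.
FOLLOW(T) includes $ since T is the start symbol.
FOLLOW(T): in T->U T, the suffix after T is empty (adds nothing new); in Q->T b T c (occurrence 1), T is followed by b T c with FIRST {b}; in Q->T b T c (occurrence 2), T is followed by c with FIRST {c}. Thus FOLLOW(T) = {$, b, c}.
FOLLOW(Q): in T->c Q, the suffix after Q is empty, so FOLLOW(Q) ⊇ FOLLOW(T) = {$, b, c}; in Q->U Q U, Q is followed by U with FIRST {a, b, c}; in Q->a d Q d, Q is followed by d with FIRST {d}; in U->Q a a d, Q is followed by a a d with FIRST {a}. Thus FOLLOW(Q) = {$, a, b, c, d}.
FOLLOW(U): in T->U T, U is followed by T with FIRST {λ, a, b, c}; in T->U T, the suffix after U is nullable, so FOLLOW(U) ⊇ FOLLOW(T) = {$, b, c}; in Q->U Q U (occurrence 1), U is followed by Q U with FIRST {a, b, c}; in Q->U Q U (occurrence 2), the suffix after U is empty, so FOLLOW(U) ⊇ FOLLOW(Q) = {$, a, b, c, d}; in U->a U, the suffix after U is empty (adds nothing new). Thus FOLLOW(U) = {$, a, b, c, d}.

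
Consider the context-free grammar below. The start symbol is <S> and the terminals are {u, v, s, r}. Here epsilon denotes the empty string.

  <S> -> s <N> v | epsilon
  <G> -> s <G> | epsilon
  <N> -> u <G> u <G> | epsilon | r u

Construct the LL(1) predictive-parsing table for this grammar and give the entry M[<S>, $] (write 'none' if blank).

<S> -> epsilon

FIRST(<S>): from <S>->s <N> v we get {s}; from <S>->epsilon we get {epsilon}. So FIRST(<S>) = {epsilon, s}.
FIRST(<G>): from <G>->s <G> we get {s}; from <G>->epsilon we get {epsilon}. So FIRST(<G>) = {epsilon, s}.
FIRST(<N>): from <N>->u <G> u <G> we get {u}; from <N>->epsilon we get {epsilon}; from <N>->r u we get {r}. So FIRST(<N>) = {epsilon, r, u}.
FOLLOW(<S>) includes $ since <S> is the start symbol.
FOLLOW(<S>): <S> appears on no right-hand side. Thus FOLLOW(<S>) = {$}.
For <S> -> s <N> v: FIRST(s <N> v) = {s}, so it goes in M[<S>, t] for t ∈ {s}.
For <S> -> epsilon: FIRST(epsilon) = {epsilon}, so it goes in M[<S>, t] for t ∈ {}; since epsilon ∈ FIRST, also for every t ∈ FOLLOW(<S>) = {$}.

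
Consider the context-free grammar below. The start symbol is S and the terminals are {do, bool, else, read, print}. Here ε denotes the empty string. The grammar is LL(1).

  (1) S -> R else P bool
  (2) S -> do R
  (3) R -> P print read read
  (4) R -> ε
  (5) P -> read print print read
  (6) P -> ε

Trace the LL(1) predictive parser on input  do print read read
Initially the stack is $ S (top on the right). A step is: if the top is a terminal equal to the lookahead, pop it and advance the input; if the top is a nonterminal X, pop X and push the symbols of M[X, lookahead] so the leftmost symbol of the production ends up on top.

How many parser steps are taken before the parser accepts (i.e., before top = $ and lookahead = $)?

7

step 1: stack=$ S  input=do print read read $  — expand S -> do R
step 2: stack=$ R do  input=do print read read $  — match do
step 3: stack=$ R  input=print read read $  — expand R -> P print read read
step 4: stack=$ read read print P  input=print read read $  — expand P -> ε
step 5: stack=$ read read print  input=print read read $  — match print
step 6: stack=$ read read  input=read read $  — match read
step 7: stack=$ read  input=read $  — match read
Accept reached after 7 steps.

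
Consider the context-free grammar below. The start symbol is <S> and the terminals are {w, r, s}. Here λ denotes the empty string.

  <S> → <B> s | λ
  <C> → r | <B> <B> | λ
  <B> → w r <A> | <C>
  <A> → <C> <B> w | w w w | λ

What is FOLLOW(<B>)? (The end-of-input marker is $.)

FIRST(<S>): from <S>→<B> s we get {r, s, w}; from <S>→λ we get {λ}. So FIRST(<S>) = {λ, r, s, w}.
FIRST(<C>): from <C>→r we get {r}; from <C>→<B> <B> we get {λ, r, w}; from <C>→λ we get {λ}. So FIRST(<C>) = {λ, r, w}.
FIRST(<B>): from <B>→w r <A> we get {w}; from <B>→<C> we get {λ, r, w}. So FIRST(<B>) = {λ, r, w}.
FIRST(<A>): from <A>→<C> <B> w we get {r, w}; from <A>→w w w we get {w}; from <A>→λ we get {λ}. So FIRST(<A>) = {λ, r, w}.
FOLLOW(<S>) includes $ since <S> is the start symbol.
FOLLOW(<S>): <S> appears on no right-hand side. Thus FOLLOW(<S>) = {$}.
FOLLOW(<C>): in <B>→<C>, the suffix after <C> is empty, so FOLLOW(<C>) ⊇ FOLLOW(<B>) = {r, s, w}; in <A>→<C> <B> w, <C> is followed by <B> w with FIRST {r, w}. Thus FOLLOW(<C>) = {r, s, w}.
FOLLOW(<B>): in <S>→<B> s, <B> is followed by s with FIRST {s}; in <C>→<B> <B> (occurrence 1), <B> is followed by <B> with FIRST {λ, r, w}; in <C>→<B> <B> (occurrence 1), the suffix after <B> is nullable, so FOLLOW(<B>) ⊇ FOLLOW(<C>) = {r, s, w}; in <C>→<B> <B> (occurrence 2), the suffix after <B> is empty, so FOLLOW(<B>) ⊇ FOLLOW(<C>) = {r, s, w}; in <A>→<C> <B> w, <B> is followed by w with FIRST {w}. Thus FOLLOW(<B>) = {r, s, w}.
FOLLOW(<A>): in <B>→w r <A>, the suffix after <A> is empty, so FOLLOW(<A>) ⊇ FOLLOW(<B>) = {r, s, w}. Thus FOLLOW(<A>) = {r, s, w}.

{r, s, w}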